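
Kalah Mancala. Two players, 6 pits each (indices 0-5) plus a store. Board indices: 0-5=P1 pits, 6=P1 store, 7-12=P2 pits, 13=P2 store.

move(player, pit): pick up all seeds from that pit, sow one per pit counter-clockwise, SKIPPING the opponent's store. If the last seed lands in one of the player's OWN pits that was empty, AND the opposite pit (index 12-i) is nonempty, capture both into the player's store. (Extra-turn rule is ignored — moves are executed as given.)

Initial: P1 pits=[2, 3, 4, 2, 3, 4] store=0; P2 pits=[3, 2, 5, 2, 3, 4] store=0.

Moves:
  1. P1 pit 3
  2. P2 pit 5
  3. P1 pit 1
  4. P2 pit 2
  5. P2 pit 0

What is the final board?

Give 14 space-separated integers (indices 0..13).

Answer: 4 0 6 1 5 6 0 0 3 1 4 4 1 2

Derivation:
Move 1: P1 pit3 -> P1=[2,3,4,0,4,5](0) P2=[3,2,5,2,3,4](0)
Move 2: P2 pit5 -> P1=[3,4,5,0,4,5](0) P2=[3,2,5,2,3,0](1)
Move 3: P1 pit1 -> P1=[3,0,6,1,5,6](0) P2=[3,2,5,2,3,0](1)
Move 4: P2 pit2 -> P1=[4,0,6,1,5,6](0) P2=[3,2,0,3,4,1](2)
Move 5: P2 pit0 -> P1=[4,0,6,1,5,6](0) P2=[0,3,1,4,4,1](2)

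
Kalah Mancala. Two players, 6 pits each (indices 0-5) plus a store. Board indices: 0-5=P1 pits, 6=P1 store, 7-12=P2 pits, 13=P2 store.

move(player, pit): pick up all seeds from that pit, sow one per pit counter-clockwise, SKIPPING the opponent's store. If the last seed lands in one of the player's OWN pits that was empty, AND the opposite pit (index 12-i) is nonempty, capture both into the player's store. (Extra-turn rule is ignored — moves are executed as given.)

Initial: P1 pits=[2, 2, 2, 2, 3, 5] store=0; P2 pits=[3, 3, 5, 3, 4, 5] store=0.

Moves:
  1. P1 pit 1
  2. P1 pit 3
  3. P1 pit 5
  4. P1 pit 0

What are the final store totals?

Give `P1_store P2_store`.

Answer: 2 0

Derivation:
Move 1: P1 pit1 -> P1=[2,0,3,3,3,5](0) P2=[3,3,5,3,4,5](0)
Move 2: P1 pit3 -> P1=[2,0,3,0,4,6](1) P2=[3,3,5,3,4,5](0)
Move 3: P1 pit5 -> P1=[2,0,3,0,4,0](2) P2=[4,4,6,4,5,5](0)
Move 4: P1 pit0 -> P1=[0,1,4,0,4,0](2) P2=[4,4,6,4,5,5](0)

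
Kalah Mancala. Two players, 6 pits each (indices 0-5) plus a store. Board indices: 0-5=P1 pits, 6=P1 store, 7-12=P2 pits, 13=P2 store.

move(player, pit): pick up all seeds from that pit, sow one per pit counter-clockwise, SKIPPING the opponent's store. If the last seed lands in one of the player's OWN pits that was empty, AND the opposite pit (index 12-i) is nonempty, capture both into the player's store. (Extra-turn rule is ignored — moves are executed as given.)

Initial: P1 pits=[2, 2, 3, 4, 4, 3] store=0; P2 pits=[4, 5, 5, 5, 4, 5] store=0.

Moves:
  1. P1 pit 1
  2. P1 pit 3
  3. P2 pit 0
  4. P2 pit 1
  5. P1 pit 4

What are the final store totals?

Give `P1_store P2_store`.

Answer: 2 1

Derivation:
Move 1: P1 pit1 -> P1=[2,0,4,5,4,3](0) P2=[4,5,5,5,4,5](0)
Move 2: P1 pit3 -> P1=[2,0,4,0,5,4](1) P2=[5,6,5,5,4,5](0)
Move 3: P2 pit0 -> P1=[2,0,4,0,5,4](1) P2=[0,7,6,6,5,6](0)
Move 4: P2 pit1 -> P1=[3,1,4,0,5,4](1) P2=[0,0,7,7,6,7](1)
Move 5: P1 pit4 -> P1=[3,1,4,0,0,5](2) P2=[1,1,8,7,6,7](1)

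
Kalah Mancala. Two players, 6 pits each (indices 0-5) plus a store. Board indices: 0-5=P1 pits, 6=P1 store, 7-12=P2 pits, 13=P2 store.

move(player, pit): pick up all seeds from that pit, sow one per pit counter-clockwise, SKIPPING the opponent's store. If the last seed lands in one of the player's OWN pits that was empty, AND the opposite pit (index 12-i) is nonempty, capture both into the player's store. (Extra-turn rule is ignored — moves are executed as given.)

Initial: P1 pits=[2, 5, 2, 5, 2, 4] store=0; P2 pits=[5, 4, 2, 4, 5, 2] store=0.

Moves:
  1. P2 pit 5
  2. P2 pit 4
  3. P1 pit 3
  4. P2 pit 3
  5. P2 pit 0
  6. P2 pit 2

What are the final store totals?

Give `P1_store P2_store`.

Answer: 1 4

Derivation:
Move 1: P2 pit5 -> P1=[3,5,2,5,2,4](0) P2=[5,4,2,4,5,0](1)
Move 2: P2 pit4 -> P1=[4,6,3,5,2,4](0) P2=[5,4,2,4,0,1](2)
Move 3: P1 pit3 -> P1=[4,6,3,0,3,5](1) P2=[6,5,2,4,0,1](2)
Move 4: P2 pit3 -> P1=[5,6,3,0,3,5](1) P2=[6,5,2,0,1,2](3)
Move 5: P2 pit0 -> P1=[5,6,3,0,3,5](1) P2=[0,6,3,1,2,3](4)
Move 6: P2 pit2 -> P1=[5,6,3,0,3,5](1) P2=[0,6,0,2,3,4](4)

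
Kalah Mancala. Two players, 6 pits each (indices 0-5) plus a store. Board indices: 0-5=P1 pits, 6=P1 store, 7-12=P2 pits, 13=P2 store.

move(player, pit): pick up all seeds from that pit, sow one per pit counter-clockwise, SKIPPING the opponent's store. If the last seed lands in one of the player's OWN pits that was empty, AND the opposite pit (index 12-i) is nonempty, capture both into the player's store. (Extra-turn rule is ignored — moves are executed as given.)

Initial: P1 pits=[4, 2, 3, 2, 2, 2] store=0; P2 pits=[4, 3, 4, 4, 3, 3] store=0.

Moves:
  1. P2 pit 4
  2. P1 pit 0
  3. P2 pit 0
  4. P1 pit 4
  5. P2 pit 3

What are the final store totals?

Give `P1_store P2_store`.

Move 1: P2 pit4 -> P1=[5,2,3,2,2,2](0) P2=[4,3,4,4,0,4](1)
Move 2: P1 pit0 -> P1=[0,3,4,3,3,3](0) P2=[4,3,4,4,0,4](1)
Move 3: P2 pit0 -> P1=[0,0,4,3,3,3](0) P2=[0,4,5,5,0,4](5)
Move 4: P1 pit4 -> P1=[0,0,4,3,0,4](1) P2=[1,4,5,5,0,4](5)
Move 5: P2 pit3 -> P1=[1,1,4,3,0,4](1) P2=[1,4,5,0,1,5](6)

Answer: 1 6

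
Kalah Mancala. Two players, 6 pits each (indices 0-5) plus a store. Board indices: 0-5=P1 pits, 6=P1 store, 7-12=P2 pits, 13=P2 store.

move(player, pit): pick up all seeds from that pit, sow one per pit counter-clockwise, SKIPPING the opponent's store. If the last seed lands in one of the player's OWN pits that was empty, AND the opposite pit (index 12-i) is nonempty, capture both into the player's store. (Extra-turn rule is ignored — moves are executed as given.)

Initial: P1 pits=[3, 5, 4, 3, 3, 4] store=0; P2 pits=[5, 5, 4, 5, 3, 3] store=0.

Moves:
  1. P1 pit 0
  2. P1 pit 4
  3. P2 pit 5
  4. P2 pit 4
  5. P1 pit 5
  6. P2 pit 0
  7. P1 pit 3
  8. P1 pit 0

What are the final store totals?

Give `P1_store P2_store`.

Answer: 10 3

Derivation:
Move 1: P1 pit0 -> P1=[0,6,5,4,3,4](0) P2=[5,5,4,5,3,3](0)
Move 2: P1 pit4 -> P1=[0,6,5,4,0,5](1) P2=[6,5,4,5,3,3](0)
Move 3: P2 pit5 -> P1=[1,7,5,4,0,5](1) P2=[6,5,4,5,3,0](1)
Move 4: P2 pit4 -> P1=[2,7,5,4,0,5](1) P2=[6,5,4,5,0,1](2)
Move 5: P1 pit5 -> P1=[2,7,5,4,0,0](2) P2=[7,6,5,6,0,1](2)
Move 6: P2 pit0 -> P1=[3,7,5,4,0,0](2) P2=[0,7,6,7,1,2](3)
Move 7: P1 pit3 -> P1=[3,7,5,0,1,1](3) P2=[1,7,6,7,1,2](3)
Move 8: P1 pit0 -> P1=[0,8,6,0,1,1](10) P2=[1,7,0,7,1,2](3)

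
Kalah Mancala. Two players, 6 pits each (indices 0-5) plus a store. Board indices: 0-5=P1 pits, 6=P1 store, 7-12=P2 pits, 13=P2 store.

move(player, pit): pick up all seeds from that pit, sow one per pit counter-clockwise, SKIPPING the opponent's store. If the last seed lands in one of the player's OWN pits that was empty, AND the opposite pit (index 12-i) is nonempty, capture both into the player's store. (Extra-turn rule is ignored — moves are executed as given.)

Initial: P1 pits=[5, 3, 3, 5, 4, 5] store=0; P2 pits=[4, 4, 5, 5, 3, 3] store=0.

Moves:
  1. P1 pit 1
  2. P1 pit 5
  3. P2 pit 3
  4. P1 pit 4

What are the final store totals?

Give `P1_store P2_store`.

Move 1: P1 pit1 -> P1=[5,0,4,6,5,5](0) P2=[4,4,5,5,3,3](0)
Move 2: P1 pit5 -> P1=[5,0,4,6,5,0](1) P2=[5,5,6,6,3,3](0)
Move 3: P2 pit3 -> P1=[6,1,5,6,5,0](1) P2=[5,5,6,0,4,4](1)
Move 4: P1 pit4 -> P1=[6,1,5,6,0,1](2) P2=[6,6,7,0,4,4](1)

Answer: 2 1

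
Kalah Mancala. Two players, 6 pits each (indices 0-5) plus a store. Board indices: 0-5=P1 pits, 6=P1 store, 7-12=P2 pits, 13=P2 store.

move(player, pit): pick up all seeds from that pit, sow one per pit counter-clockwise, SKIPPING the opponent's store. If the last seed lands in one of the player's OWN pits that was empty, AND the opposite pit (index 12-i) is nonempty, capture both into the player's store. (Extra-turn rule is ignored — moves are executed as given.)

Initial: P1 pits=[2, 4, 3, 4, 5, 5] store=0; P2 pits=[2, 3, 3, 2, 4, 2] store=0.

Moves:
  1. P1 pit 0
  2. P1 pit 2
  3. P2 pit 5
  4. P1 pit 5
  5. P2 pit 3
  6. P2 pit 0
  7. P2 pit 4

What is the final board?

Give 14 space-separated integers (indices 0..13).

Move 1: P1 pit0 -> P1=[0,5,4,4,5,5](0) P2=[2,3,3,2,4,2](0)
Move 2: P1 pit2 -> P1=[0,5,0,5,6,6](1) P2=[2,3,3,2,4,2](0)
Move 3: P2 pit5 -> P1=[1,5,0,5,6,6](1) P2=[2,3,3,2,4,0](1)
Move 4: P1 pit5 -> P1=[1,5,0,5,6,0](2) P2=[3,4,4,3,5,0](1)
Move 5: P2 pit3 -> P1=[1,5,0,5,6,0](2) P2=[3,4,4,0,6,1](2)
Move 6: P2 pit0 -> P1=[1,5,0,5,6,0](2) P2=[0,5,5,1,6,1](2)
Move 7: P2 pit4 -> P1=[2,6,1,6,6,0](2) P2=[0,5,5,1,0,2](3)

Answer: 2 6 1 6 6 0 2 0 5 5 1 0 2 3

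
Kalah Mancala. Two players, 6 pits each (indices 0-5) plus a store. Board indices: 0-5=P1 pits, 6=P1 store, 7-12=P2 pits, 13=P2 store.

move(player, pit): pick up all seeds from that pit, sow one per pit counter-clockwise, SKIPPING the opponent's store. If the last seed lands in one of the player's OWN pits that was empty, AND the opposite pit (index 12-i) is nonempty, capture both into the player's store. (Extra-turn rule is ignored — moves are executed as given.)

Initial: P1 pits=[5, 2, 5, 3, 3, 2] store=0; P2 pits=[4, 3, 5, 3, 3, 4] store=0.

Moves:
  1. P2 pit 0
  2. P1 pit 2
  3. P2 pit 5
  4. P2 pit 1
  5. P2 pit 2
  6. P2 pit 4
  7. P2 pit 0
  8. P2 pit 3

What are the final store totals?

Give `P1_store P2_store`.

Move 1: P2 pit0 -> P1=[5,2,5,3,3,2](0) P2=[0,4,6,4,4,4](0)
Move 2: P1 pit2 -> P1=[5,2,0,4,4,3](1) P2=[1,4,6,4,4,4](0)
Move 3: P2 pit5 -> P1=[6,3,1,4,4,3](1) P2=[1,4,6,4,4,0](1)
Move 4: P2 pit1 -> P1=[0,3,1,4,4,3](1) P2=[1,0,7,5,5,0](8)
Move 5: P2 pit2 -> P1=[1,4,2,4,4,3](1) P2=[1,0,0,6,6,1](9)
Move 6: P2 pit4 -> P1=[2,5,3,5,4,3](1) P2=[1,0,0,6,0,2](10)
Move 7: P2 pit0 -> P1=[2,5,3,5,0,3](1) P2=[0,0,0,6,0,2](15)
Move 8: P2 pit3 -> P1=[3,6,4,5,0,3](1) P2=[0,0,0,0,1,3](16)

Answer: 1 16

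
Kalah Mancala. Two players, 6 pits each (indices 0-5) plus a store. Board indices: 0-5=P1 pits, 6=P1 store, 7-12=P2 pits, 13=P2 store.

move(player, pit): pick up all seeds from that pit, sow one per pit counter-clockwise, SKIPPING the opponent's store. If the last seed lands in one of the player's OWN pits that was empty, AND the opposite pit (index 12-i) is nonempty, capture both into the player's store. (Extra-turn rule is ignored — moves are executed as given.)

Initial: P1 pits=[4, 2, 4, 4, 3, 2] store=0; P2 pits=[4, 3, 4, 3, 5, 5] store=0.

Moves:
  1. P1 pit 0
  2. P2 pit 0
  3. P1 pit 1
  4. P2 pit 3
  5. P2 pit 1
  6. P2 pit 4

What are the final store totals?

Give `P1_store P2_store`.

Move 1: P1 pit0 -> P1=[0,3,5,5,4,2](0) P2=[4,3,4,3,5,5](0)
Move 2: P2 pit0 -> P1=[0,3,5,5,4,2](0) P2=[0,4,5,4,6,5](0)
Move 3: P1 pit1 -> P1=[0,0,6,6,5,2](0) P2=[0,4,5,4,6,5](0)
Move 4: P2 pit3 -> P1=[1,0,6,6,5,2](0) P2=[0,4,5,0,7,6](1)
Move 5: P2 pit1 -> P1=[1,0,6,6,5,2](0) P2=[0,0,6,1,8,7](1)
Move 6: P2 pit4 -> P1=[2,1,7,7,6,3](0) P2=[0,0,6,1,0,8](2)

Answer: 0 2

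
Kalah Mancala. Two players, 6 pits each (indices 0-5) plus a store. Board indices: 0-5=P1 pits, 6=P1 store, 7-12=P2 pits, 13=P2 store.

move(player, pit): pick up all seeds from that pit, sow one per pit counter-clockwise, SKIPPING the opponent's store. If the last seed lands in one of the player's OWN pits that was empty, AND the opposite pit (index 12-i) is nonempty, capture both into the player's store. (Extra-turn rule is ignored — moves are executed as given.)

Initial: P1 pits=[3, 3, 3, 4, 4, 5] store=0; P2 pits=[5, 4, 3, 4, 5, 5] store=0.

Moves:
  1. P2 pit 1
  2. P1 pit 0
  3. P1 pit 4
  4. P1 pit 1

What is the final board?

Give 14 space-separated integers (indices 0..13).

Move 1: P2 pit1 -> P1=[3,3,3,4,4,5](0) P2=[5,0,4,5,6,6](0)
Move 2: P1 pit0 -> P1=[0,4,4,5,4,5](0) P2=[5,0,4,5,6,6](0)
Move 3: P1 pit4 -> P1=[0,4,4,5,0,6](1) P2=[6,1,4,5,6,6](0)
Move 4: P1 pit1 -> P1=[0,0,5,6,1,7](1) P2=[6,1,4,5,6,6](0)

Answer: 0 0 5 6 1 7 1 6 1 4 5 6 6 0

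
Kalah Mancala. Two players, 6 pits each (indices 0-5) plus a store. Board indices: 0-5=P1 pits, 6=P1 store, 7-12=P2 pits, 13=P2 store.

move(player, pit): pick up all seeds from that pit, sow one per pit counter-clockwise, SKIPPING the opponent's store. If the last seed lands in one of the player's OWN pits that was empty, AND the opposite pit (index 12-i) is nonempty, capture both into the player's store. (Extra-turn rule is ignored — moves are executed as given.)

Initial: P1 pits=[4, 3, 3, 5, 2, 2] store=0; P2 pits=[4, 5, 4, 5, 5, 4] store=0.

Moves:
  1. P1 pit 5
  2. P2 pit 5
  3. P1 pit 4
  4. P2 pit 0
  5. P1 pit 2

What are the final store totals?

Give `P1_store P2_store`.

Move 1: P1 pit5 -> P1=[4,3,3,5,2,0](1) P2=[5,5,4,5,5,4](0)
Move 2: P2 pit5 -> P1=[5,4,4,5,2,0](1) P2=[5,5,4,5,5,0](1)
Move 3: P1 pit4 -> P1=[5,4,4,5,0,1](2) P2=[5,5,4,5,5,0](1)
Move 4: P2 pit0 -> P1=[0,4,4,5,0,1](2) P2=[0,6,5,6,6,0](7)
Move 5: P1 pit2 -> P1=[0,4,0,6,1,2](3) P2=[0,6,5,6,6,0](7)

Answer: 3 7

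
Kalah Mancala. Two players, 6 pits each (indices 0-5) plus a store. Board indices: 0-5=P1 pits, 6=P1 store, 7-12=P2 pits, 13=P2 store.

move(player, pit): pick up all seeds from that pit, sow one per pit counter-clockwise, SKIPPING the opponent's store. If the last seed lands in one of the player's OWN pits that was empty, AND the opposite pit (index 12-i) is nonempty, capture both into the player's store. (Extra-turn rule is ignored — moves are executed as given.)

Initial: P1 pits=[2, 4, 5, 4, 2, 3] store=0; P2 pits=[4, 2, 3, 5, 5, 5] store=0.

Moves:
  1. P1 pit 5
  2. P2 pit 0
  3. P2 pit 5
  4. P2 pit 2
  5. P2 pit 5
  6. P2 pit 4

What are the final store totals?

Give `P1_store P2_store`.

Answer: 1 4

Derivation:
Move 1: P1 pit5 -> P1=[2,4,5,4,2,0](1) P2=[5,3,3,5,5,5](0)
Move 2: P2 pit0 -> P1=[2,4,5,4,2,0](1) P2=[0,4,4,6,6,6](0)
Move 3: P2 pit5 -> P1=[3,5,6,5,3,0](1) P2=[0,4,4,6,6,0](1)
Move 4: P2 pit2 -> P1=[3,5,6,5,3,0](1) P2=[0,4,0,7,7,1](2)
Move 5: P2 pit5 -> P1=[3,5,6,5,3,0](1) P2=[0,4,0,7,7,0](3)
Move 6: P2 pit4 -> P1=[4,6,7,6,4,0](1) P2=[0,4,0,7,0,1](4)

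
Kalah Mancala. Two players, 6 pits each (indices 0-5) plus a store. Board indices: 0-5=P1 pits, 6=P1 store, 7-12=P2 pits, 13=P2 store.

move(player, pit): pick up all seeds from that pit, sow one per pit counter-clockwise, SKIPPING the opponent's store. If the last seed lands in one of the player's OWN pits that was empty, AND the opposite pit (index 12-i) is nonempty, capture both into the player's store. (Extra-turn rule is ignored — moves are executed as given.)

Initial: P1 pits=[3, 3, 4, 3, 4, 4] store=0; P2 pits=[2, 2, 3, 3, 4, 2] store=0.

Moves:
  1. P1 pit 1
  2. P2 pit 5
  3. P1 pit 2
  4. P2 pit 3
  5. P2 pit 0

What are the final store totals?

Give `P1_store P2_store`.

Answer: 1 2

Derivation:
Move 1: P1 pit1 -> P1=[3,0,5,4,5,4](0) P2=[2,2,3,3,4,2](0)
Move 2: P2 pit5 -> P1=[4,0,5,4,5,4](0) P2=[2,2,3,3,4,0](1)
Move 3: P1 pit2 -> P1=[4,0,0,5,6,5](1) P2=[3,2,3,3,4,0](1)
Move 4: P2 pit3 -> P1=[4,0,0,5,6,5](1) P2=[3,2,3,0,5,1](2)
Move 5: P2 pit0 -> P1=[4,0,0,5,6,5](1) P2=[0,3,4,1,5,1](2)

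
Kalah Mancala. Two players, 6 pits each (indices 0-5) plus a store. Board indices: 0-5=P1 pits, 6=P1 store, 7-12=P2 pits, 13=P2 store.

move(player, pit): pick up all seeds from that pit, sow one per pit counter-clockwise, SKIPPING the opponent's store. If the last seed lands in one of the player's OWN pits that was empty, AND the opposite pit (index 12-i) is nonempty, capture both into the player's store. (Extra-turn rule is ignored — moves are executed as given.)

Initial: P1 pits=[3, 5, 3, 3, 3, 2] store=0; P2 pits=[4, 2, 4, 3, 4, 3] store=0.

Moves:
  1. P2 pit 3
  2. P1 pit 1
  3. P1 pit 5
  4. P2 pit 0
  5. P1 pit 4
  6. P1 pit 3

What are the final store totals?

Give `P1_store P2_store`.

Move 1: P2 pit3 -> P1=[3,5,3,3,3,2](0) P2=[4,2,4,0,5,4](1)
Move 2: P1 pit1 -> P1=[3,0,4,4,4,3](1) P2=[4,2,4,0,5,4](1)
Move 3: P1 pit5 -> P1=[3,0,4,4,4,0](2) P2=[5,3,4,0,5,4](1)
Move 4: P2 pit0 -> P1=[3,0,4,4,4,0](2) P2=[0,4,5,1,6,5](1)
Move 5: P1 pit4 -> P1=[3,0,4,4,0,1](3) P2=[1,5,5,1,6,5](1)
Move 6: P1 pit3 -> P1=[3,0,4,0,1,2](4) P2=[2,5,5,1,6,5](1)

Answer: 4 1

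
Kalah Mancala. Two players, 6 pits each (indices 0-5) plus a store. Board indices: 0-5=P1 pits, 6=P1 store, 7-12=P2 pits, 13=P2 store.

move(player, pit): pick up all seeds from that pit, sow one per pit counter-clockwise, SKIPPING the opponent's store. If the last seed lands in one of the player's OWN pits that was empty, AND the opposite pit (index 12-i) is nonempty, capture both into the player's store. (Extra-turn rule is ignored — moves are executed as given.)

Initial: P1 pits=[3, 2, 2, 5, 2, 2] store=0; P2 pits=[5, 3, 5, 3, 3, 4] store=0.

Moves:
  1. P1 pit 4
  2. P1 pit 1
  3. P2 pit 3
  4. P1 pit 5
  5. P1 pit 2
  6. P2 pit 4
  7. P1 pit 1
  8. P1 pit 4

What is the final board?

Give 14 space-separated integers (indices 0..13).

Answer: 4 0 1 7 0 1 9 0 4 5 0 0 6 2

Derivation:
Move 1: P1 pit4 -> P1=[3,2,2,5,0,3](1) P2=[5,3,5,3,3,4](0)
Move 2: P1 pit1 -> P1=[3,0,3,6,0,3](1) P2=[5,3,5,3,3,4](0)
Move 3: P2 pit3 -> P1=[3,0,3,6,0,3](1) P2=[5,3,5,0,4,5](1)
Move 4: P1 pit5 -> P1=[3,0,3,6,0,0](2) P2=[6,4,5,0,4,5](1)
Move 5: P1 pit2 -> P1=[3,0,0,7,1,0](9) P2=[0,4,5,0,4,5](1)
Move 6: P2 pit4 -> P1=[4,1,0,7,1,0](9) P2=[0,4,5,0,0,6](2)
Move 7: P1 pit1 -> P1=[4,0,1,7,1,0](9) P2=[0,4,5,0,0,6](2)
Move 8: P1 pit4 -> P1=[4,0,1,7,0,1](9) P2=[0,4,5,0,0,6](2)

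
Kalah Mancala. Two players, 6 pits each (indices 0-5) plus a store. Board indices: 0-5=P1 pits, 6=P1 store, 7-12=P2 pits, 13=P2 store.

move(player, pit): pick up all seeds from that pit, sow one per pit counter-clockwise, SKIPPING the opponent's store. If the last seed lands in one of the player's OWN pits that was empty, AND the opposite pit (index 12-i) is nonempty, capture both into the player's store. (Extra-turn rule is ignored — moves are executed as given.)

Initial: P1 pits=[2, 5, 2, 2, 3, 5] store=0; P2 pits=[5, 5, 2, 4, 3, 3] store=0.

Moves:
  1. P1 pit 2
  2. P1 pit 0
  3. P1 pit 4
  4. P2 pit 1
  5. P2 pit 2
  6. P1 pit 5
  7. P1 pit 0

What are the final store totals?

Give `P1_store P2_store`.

Answer: 7 1

Derivation:
Move 1: P1 pit2 -> P1=[2,5,0,3,4,5](0) P2=[5,5,2,4,3,3](0)
Move 2: P1 pit0 -> P1=[0,6,0,3,4,5](5) P2=[5,5,2,0,3,3](0)
Move 3: P1 pit4 -> P1=[0,6,0,3,0,6](6) P2=[6,6,2,0,3,3](0)
Move 4: P2 pit1 -> P1=[1,6,0,3,0,6](6) P2=[6,0,3,1,4,4](1)
Move 5: P2 pit2 -> P1=[1,6,0,3,0,6](6) P2=[6,0,0,2,5,5](1)
Move 6: P1 pit5 -> P1=[1,6,0,3,0,0](7) P2=[7,1,1,3,6,5](1)
Move 7: P1 pit0 -> P1=[0,7,0,3,0,0](7) P2=[7,1,1,3,6,5](1)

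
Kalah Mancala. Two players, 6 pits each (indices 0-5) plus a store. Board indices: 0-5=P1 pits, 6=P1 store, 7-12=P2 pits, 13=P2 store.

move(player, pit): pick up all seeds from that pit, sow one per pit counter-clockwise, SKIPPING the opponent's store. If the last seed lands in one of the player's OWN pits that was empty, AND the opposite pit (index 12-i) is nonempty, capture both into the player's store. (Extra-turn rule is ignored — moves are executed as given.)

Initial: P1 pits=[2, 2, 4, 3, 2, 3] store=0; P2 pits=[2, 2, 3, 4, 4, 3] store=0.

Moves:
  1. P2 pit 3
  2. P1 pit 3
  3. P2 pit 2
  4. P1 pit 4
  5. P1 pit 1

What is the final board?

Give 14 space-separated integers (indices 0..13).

Answer: 3 0 5 1 0 5 2 3 2 0 1 6 5 1

Derivation:
Move 1: P2 pit3 -> P1=[3,2,4,3,2,3](0) P2=[2,2,3,0,5,4](1)
Move 2: P1 pit3 -> P1=[3,2,4,0,3,4](1) P2=[2,2,3,0,5,4](1)
Move 3: P2 pit2 -> P1=[3,2,4,0,3,4](1) P2=[2,2,0,1,6,5](1)
Move 4: P1 pit4 -> P1=[3,2,4,0,0,5](2) P2=[3,2,0,1,6,5](1)
Move 5: P1 pit1 -> P1=[3,0,5,1,0,5](2) P2=[3,2,0,1,6,5](1)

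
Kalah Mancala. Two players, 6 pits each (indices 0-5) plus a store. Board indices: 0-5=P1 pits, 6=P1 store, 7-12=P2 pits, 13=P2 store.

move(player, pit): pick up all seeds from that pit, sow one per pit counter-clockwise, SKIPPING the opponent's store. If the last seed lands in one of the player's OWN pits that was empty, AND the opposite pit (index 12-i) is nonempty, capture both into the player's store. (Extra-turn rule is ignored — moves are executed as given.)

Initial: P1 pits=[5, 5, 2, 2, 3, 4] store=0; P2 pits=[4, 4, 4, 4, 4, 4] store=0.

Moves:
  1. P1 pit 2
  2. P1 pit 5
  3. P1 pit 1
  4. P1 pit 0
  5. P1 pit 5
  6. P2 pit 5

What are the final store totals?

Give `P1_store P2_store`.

Move 1: P1 pit2 -> P1=[5,5,0,3,4,4](0) P2=[4,4,4,4,4,4](0)
Move 2: P1 pit5 -> P1=[5,5,0,3,4,0](1) P2=[5,5,5,4,4,4](0)
Move 3: P1 pit1 -> P1=[5,0,1,4,5,1](2) P2=[5,5,5,4,4,4](0)
Move 4: P1 pit0 -> P1=[0,1,2,5,6,2](2) P2=[5,5,5,4,4,4](0)
Move 5: P1 pit5 -> P1=[0,1,2,5,6,0](3) P2=[6,5,5,4,4,4](0)
Move 6: P2 pit5 -> P1=[1,2,3,5,6,0](3) P2=[6,5,5,4,4,0](1)

Answer: 3 1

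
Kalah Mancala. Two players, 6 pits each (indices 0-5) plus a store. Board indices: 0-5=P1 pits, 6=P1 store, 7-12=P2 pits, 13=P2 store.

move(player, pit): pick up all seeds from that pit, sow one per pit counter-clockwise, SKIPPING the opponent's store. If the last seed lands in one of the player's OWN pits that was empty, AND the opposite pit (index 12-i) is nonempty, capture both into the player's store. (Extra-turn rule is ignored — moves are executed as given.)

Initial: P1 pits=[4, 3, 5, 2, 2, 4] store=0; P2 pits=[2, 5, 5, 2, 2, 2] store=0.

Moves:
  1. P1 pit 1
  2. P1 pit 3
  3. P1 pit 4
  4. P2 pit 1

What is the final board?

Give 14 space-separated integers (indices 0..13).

Move 1: P1 pit1 -> P1=[4,0,6,3,3,4](0) P2=[2,5,5,2,2,2](0)
Move 2: P1 pit3 -> P1=[4,0,6,0,4,5](1) P2=[2,5,5,2,2,2](0)
Move 3: P1 pit4 -> P1=[4,0,6,0,0,6](2) P2=[3,6,5,2,2,2](0)
Move 4: P2 pit1 -> P1=[5,0,6,0,0,6](2) P2=[3,0,6,3,3,3](1)

Answer: 5 0 6 0 0 6 2 3 0 6 3 3 3 1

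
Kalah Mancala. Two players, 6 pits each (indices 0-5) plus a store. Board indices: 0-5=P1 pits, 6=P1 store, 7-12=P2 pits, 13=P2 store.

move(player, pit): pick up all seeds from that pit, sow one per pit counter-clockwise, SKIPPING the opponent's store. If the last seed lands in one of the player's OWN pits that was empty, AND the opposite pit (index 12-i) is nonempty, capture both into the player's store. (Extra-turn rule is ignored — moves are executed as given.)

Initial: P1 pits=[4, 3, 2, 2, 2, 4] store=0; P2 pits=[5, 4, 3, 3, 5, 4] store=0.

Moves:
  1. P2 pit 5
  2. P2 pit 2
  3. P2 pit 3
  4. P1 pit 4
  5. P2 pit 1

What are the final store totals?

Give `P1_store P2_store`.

Move 1: P2 pit5 -> P1=[5,4,3,2,2,4](0) P2=[5,4,3,3,5,0](1)
Move 2: P2 pit2 -> P1=[0,4,3,2,2,4](0) P2=[5,4,0,4,6,0](7)
Move 3: P2 pit3 -> P1=[1,4,3,2,2,4](0) P2=[5,4,0,0,7,1](8)
Move 4: P1 pit4 -> P1=[1,4,3,2,0,5](1) P2=[5,4,0,0,7,1](8)
Move 5: P2 pit1 -> P1=[1,4,3,2,0,5](1) P2=[5,0,1,1,8,2](8)

Answer: 1 8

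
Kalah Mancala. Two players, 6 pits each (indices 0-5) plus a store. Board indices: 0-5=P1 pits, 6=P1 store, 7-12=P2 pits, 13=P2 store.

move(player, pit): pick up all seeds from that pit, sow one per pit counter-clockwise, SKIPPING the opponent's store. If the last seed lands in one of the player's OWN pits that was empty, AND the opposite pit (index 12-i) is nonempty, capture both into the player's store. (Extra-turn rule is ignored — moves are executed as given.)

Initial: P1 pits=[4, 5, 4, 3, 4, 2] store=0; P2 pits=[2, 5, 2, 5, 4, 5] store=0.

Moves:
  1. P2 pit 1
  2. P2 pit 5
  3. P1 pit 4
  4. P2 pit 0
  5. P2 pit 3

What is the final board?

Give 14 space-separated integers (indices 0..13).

Answer: 6 7 6 5 0 3 1 0 2 5 0 6 1 3

Derivation:
Move 1: P2 pit1 -> P1=[4,5,4,3,4,2](0) P2=[2,0,3,6,5,6](1)
Move 2: P2 pit5 -> P1=[5,6,5,4,5,2](0) P2=[2,0,3,6,5,0](2)
Move 3: P1 pit4 -> P1=[5,6,5,4,0,3](1) P2=[3,1,4,6,5,0](2)
Move 4: P2 pit0 -> P1=[5,6,5,4,0,3](1) P2=[0,2,5,7,5,0](2)
Move 5: P2 pit3 -> P1=[6,7,6,5,0,3](1) P2=[0,2,5,0,6,1](3)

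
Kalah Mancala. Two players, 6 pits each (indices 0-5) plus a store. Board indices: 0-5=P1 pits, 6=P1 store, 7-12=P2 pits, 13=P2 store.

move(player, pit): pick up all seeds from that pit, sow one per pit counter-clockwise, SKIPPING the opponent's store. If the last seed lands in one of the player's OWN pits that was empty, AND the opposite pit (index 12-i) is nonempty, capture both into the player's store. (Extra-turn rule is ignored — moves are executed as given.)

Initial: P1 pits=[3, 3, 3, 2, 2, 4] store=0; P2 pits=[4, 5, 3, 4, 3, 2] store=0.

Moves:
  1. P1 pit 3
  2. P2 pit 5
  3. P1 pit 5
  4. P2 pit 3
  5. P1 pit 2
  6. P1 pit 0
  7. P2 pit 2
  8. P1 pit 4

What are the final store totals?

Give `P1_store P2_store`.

Answer: 8 3

Derivation:
Move 1: P1 pit3 -> P1=[3,3,3,0,3,5](0) P2=[4,5,3,4,3,2](0)
Move 2: P2 pit5 -> P1=[4,3,3,0,3,5](0) P2=[4,5,3,4,3,0](1)
Move 3: P1 pit5 -> P1=[4,3,3,0,3,0](1) P2=[5,6,4,5,3,0](1)
Move 4: P2 pit3 -> P1=[5,4,3,0,3,0](1) P2=[5,6,4,0,4,1](2)
Move 5: P1 pit2 -> P1=[5,4,0,1,4,0](7) P2=[0,6,4,0,4,1](2)
Move 6: P1 pit0 -> P1=[0,5,1,2,5,1](7) P2=[0,6,4,0,4,1](2)
Move 7: P2 pit2 -> P1=[0,5,1,2,5,1](7) P2=[0,6,0,1,5,2](3)
Move 8: P1 pit4 -> P1=[0,5,1,2,0,2](8) P2=[1,7,1,1,5,2](3)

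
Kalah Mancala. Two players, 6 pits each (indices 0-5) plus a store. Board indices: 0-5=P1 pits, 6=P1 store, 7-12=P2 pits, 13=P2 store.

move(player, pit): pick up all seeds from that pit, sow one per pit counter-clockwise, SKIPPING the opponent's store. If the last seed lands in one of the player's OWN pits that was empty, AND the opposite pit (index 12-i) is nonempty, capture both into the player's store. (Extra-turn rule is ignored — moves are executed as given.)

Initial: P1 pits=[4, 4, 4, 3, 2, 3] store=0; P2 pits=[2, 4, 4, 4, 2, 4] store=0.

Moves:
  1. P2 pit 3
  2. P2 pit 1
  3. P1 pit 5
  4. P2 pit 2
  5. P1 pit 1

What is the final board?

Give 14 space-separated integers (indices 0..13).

Move 1: P2 pit3 -> P1=[5,4,4,3,2,3](0) P2=[2,4,4,0,3,5](1)
Move 2: P2 pit1 -> P1=[5,4,4,3,2,3](0) P2=[2,0,5,1,4,6](1)
Move 3: P1 pit5 -> P1=[5,4,4,3,2,0](1) P2=[3,1,5,1,4,6](1)
Move 4: P2 pit2 -> P1=[6,4,4,3,2,0](1) P2=[3,1,0,2,5,7](2)
Move 5: P1 pit1 -> P1=[6,0,5,4,3,0](5) P2=[0,1,0,2,5,7](2)

Answer: 6 0 5 4 3 0 5 0 1 0 2 5 7 2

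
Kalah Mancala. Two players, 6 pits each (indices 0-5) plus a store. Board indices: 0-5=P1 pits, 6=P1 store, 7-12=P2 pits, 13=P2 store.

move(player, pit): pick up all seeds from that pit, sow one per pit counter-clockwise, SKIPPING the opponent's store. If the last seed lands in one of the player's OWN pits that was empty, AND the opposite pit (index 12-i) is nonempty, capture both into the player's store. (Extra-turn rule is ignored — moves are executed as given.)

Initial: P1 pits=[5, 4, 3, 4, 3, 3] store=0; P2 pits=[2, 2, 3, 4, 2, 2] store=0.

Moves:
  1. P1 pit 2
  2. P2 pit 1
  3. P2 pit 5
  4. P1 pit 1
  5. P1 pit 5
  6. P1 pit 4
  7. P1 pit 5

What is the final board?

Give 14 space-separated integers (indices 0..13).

Answer: 6 0 1 6 0 0 3 4 2 6 6 2 0 1

Derivation:
Move 1: P1 pit2 -> P1=[5,4,0,5,4,4](0) P2=[2,2,3,4,2,2](0)
Move 2: P2 pit1 -> P1=[5,4,0,5,4,4](0) P2=[2,0,4,5,2,2](0)
Move 3: P2 pit5 -> P1=[6,4,0,5,4,4](0) P2=[2,0,4,5,2,0](1)
Move 4: P1 pit1 -> P1=[6,0,1,6,5,5](0) P2=[2,0,4,5,2,0](1)
Move 5: P1 pit5 -> P1=[6,0,1,6,5,0](1) P2=[3,1,5,6,2,0](1)
Move 6: P1 pit4 -> P1=[6,0,1,6,0,1](2) P2=[4,2,6,6,2,0](1)
Move 7: P1 pit5 -> P1=[6,0,1,6,0,0](3) P2=[4,2,6,6,2,0](1)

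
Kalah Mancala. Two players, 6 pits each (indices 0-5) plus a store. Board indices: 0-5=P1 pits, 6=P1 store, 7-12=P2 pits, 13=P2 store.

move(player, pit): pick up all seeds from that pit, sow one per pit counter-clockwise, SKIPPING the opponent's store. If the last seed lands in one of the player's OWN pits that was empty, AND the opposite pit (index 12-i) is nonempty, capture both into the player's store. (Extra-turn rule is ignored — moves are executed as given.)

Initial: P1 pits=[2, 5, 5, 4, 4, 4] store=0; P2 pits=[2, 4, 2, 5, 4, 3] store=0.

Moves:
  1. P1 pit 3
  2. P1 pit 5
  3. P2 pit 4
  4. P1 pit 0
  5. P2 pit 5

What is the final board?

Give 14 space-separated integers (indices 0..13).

Move 1: P1 pit3 -> P1=[2,5,5,0,5,5](1) P2=[3,4,2,5,4,3](0)
Move 2: P1 pit5 -> P1=[2,5,5,0,5,0](2) P2=[4,5,3,6,4,3](0)
Move 3: P2 pit4 -> P1=[3,6,5,0,5,0](2) P2=[4,5,3,6,0,4](1)
Move 4: P1 pit0 -> P1=[0,7,6,0,5,0](6) P2=[4,5,0,6,0,4](1)
Move 5: P2 pit5 -> P1=[1,8,7,0,5,0](6) P2=[4,5,0,6,0,0](2)

Answer: 1 8 7 0 5 0 6 4 5 0 6 0 0 2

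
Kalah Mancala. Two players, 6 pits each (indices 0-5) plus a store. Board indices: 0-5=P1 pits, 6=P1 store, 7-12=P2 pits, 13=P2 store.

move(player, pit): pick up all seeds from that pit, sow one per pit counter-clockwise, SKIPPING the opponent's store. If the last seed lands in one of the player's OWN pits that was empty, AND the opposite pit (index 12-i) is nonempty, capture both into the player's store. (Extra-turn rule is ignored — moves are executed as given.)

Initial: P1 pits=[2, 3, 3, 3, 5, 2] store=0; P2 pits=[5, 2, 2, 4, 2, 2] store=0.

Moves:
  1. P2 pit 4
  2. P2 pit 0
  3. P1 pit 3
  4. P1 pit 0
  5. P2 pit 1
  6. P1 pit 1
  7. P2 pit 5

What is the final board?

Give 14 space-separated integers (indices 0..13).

Move 1: P2 pit4 -> P1=[2,3,3,3,5,2](0) P2=[5,2,2,4,0,3](1)
Move 2: P2 pit0 -> P1=[2,3,3,3,5,2](0) P2=[0,3,3,5,1,4](1)
Move 3: P1 pit3 -> P1=[2,3,3,0,6,3](1) P2=[0,3,3,5,1,4](1)
Move 4: P1 pit0 -> P1=[0,4,4,0,6,3](1) P2=[0,3,3,5,1,4](1)
Move 5: P2 pit1 -> P1=[0,4,4,0,6,3](1) P2=[0,0,4,6,2,4](1)
Move 6: P1 pit1 -> P1=[0,0,5,1,7,4](1) P2=[0,0,4,6,2,4](1)
Move 7: P2 pit5 -> P1=[1,1,6,1,7,4](1) P2=[0,0,4,6,2,0](2)

Answer: 1 1 6 1 7 4 1 0 0 4 6 2 0 2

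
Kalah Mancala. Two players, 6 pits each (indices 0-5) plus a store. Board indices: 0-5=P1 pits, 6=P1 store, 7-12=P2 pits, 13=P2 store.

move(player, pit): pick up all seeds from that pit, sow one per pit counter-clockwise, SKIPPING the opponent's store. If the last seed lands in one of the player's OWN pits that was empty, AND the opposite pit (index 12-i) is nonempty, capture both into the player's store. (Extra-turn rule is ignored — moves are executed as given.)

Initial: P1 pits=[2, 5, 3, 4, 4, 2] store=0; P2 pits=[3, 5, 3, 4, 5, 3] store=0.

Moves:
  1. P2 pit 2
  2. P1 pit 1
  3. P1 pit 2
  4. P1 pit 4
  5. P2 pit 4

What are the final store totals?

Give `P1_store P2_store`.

Answer: 3 1

Derivation:
Move 1: P2 pit2 -> P1=[2,5,3,4,4,2](0) P2=[3,5,0,5,6,4](0)
Move 2: P1 pit1 -> P1=[2,0,4,5,5,3](1) P2=[3,5,0,5,6,4](0)
Move 3: P1 pit2 -> P1=[2,0,0,6,6,4](2) P2=[3,5,0,5,6,4](0)
Move 4: P1 pit4 -> P1=[2,0,0,6,0,5](3) P2=[4,6,1,6,6,4](0)
Move 5: P2 pit4 -> P1=[3,1,1,7,0,5](3) P2=[4,6,1,6,0,5](1)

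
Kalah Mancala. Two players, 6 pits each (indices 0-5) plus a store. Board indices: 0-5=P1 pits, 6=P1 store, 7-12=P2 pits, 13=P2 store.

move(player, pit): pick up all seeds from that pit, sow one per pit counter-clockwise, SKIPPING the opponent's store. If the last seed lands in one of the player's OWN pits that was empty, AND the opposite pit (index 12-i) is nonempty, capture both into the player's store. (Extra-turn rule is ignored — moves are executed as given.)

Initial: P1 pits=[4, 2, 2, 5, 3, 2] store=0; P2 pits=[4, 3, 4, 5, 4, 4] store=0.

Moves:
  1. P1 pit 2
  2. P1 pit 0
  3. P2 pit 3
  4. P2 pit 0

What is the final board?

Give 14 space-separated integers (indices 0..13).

Move 1: P1 pit2 -> P1=[4,2,0,6,4,2](0) P2=[4,3,4,5,4,4](0)
Move 2: P1 pit0 -> P1=[0,3,1,7,5,2](0) P2=[4,3,4,5,4,4](0)
Move 3: P2 pit3 -> P1=[1,4,1,7,5,2](0) P2=[4,3,4,0,5,5](1)
Move 4: P2 pit0 -> P1=[1,4,1,7,5,2](0) P2=[0,4,5,1,6,5](1)

Answer: 1 4 1 7 5 2 0 0 4 5 1 6 5 1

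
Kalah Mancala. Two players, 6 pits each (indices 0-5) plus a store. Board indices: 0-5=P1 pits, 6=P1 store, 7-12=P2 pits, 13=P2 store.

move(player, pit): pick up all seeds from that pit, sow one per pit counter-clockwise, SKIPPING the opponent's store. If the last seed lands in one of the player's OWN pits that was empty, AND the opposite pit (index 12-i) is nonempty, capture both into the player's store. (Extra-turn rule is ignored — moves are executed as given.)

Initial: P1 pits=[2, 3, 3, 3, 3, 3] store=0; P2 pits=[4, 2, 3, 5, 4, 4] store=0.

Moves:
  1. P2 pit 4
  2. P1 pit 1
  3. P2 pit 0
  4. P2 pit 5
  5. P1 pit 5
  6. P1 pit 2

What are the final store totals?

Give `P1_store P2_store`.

Answer: 2 2

Derivation:
Move 1: P2 pit4 -> P1=[3,4,3,3,3,3](0) P2=[4,2,3,5,0,5](1)
Move 2: P1 pit1 -> P1=[3,0,4,4,4,4](0) P2=[4,2,3,5,0,5](1)
Move 3: P2 pit0 -> P1=[3,0,4,4,4,4](0) P2=[0,3,4,6,1,5](1)
Move 4: P2 pit5 -> P1=[4,1,5,5,4,4](0) P2=[0,3,4,6,1,0](2)
Move 5: P1 pit5 -> P1=[4,1,5,5,4,0](1) P2=[1,4,5,6,1,0](2)
Move 6: P1 pit2 -> P1=[4,1,0,6,5,1](2) P2=[2,4,5,6,1,0](2)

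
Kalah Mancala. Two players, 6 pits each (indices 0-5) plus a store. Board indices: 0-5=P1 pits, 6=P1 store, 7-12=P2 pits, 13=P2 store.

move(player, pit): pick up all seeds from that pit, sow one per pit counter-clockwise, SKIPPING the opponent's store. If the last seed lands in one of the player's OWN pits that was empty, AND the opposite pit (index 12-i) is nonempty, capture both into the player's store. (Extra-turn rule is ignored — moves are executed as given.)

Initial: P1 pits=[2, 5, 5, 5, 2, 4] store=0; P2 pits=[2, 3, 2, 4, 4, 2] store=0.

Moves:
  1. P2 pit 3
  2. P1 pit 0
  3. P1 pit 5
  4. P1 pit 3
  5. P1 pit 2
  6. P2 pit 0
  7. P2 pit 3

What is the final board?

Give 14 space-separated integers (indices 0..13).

Move 1: P2 pit3 -> P1=[3,5,5,5,2,4](0) P2=[2,3,2,0,5,3](1)
Move 2: P1 pit0 -> P1=[0,6,6,6,2,4](0) P2=[2,3,2,0,5,3](1)
Move 3: P1 pit5 -> P1=[0,6,6,6,2,0](1) P2=[3,4,3,0,5,3](1)
Move 4: P1 pit3 -> P1=[0,6,6,0,3,1](2) P2=[4,5,4,0,5,3](1)
Move 5: P1 pit2 -> P1=[0,6,0,1,4,2](3) P2=[5,6,4,0,5,3](1)
Move 6: P2 pit0 -> P1=[0,6,0,1,4,2](3) P2=[0,7,5,1,6,4](1)
Move 7: P2 pit3 -> P1=[0,6,0,1,4,2](3) P2=[0,7,5,0,7,4](1)

Answer: 0 6 0 1 4 2 3 0 7 5 0 7 4 1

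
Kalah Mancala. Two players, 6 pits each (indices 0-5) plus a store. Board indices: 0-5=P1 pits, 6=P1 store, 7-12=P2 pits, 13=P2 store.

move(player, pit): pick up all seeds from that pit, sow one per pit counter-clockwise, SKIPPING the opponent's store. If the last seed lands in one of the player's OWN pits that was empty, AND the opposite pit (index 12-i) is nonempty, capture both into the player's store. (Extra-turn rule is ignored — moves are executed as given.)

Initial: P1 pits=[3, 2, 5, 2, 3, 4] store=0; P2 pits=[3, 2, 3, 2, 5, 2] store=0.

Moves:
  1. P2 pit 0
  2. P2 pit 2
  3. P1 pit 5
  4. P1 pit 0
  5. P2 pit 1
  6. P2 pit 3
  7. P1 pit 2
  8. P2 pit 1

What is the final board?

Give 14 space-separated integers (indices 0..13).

Move 1: P2 pit0 -> P1=[3,2,5,2,3,4](0) P2=[0,3,4,3,5,2](0)
Move 2: P2 pit2 -> P1=[3,2,5,2,3,4](0) P2=[0,3,0,4,6,3](1)
Move 3: P1 pit5 -> P1=[3,2,5,2,3,0](1) P2=[1,4,1,4,6,3](1)
Move 4: P1 pit0 -> P1=[0,3,6,3,3,0](1) P2=[1,4,1,4,6,3](1)
Move 5: P2 pit1 -> P1=[0,3,6,3,3,0](1) P2=[1,0,2,5,7,4](1)
Move 6: P2 pit3 -> P1=[1,4,6,3,3,0](1) P2=[1,0,2,0,8,5](2)
Move 7: P1 pit2 -> P1=[1,4,0,4,4,1](2) P2=[2,1,2,0,8,5](2)
Move 8: P2 pit1 -> P1=[1,4,0,4,4,1](2) P2=[2,0,3,0,8,5](2)

Answer: 1 4 0 4 4 1 2 2 0 3 0 8 5 2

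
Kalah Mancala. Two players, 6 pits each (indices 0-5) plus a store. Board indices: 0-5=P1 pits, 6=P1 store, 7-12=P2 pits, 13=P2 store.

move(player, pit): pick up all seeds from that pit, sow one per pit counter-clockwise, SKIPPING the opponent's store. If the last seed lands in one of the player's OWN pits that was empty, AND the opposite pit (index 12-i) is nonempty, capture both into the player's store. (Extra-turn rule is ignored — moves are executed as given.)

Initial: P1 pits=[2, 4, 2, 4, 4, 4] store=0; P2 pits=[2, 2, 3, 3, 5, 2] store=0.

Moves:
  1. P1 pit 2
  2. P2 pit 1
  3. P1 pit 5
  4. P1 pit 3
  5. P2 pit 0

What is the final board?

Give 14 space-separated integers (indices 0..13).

Move 1: P1 pit2 -> P1=[2,4,0,5,5,4](0) P2=[2,2,3,3,5,2](0)
Move 2: P2 pit1 -> P1=[2,4,0,5,5,4](0) P2=[2,0,4,4,5,2](0)
Move 3: P1 pit5 -> P1=[2,4,0,5,5,0](1) P2=[3,1,5,4,5,2](0)
Move 4: P1 pit3 -> P1=[2,4,0,0,6,1](2) P2=[4,2,5,4,5,2](0)
Move 5: P2 pit0 -> P1=[2,4,0,0,6,1](2) P2=[0,3,6,5,6,2](0)

Answer: 2 4 0 0 6 1 2 0 3 6 5 6 2 0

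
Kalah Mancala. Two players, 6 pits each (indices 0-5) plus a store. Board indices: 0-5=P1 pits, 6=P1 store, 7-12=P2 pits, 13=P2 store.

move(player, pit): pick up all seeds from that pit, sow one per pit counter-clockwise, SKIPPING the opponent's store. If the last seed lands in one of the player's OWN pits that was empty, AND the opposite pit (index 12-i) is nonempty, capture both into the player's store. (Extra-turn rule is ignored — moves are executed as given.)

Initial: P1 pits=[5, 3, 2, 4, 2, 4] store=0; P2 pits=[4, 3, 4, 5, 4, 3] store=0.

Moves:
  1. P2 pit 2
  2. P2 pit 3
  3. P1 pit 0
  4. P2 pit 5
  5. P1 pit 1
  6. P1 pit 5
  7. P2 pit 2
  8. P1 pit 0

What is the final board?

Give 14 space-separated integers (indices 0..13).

Answer: 0 0 6 7 4 0 11 6 4 0 2 0 0 3

Derivation:
Move 1: P2 pit2 -> P1=[5,3,2,4,2,4](0) P2=[4,3,0,6,5,4](1)
Move 2: P2 pit3 -> P1=[6,4,3,4,2,4](0) P2=[4,3,0,0,6,5](2)
Move 3: P1 pit0 -> P1=[0,5,4,5,3,5](1) P2=[4,3,0,0,6,5](2)
Move 4: P2 pit5 -> P1=[1,6,5,6,3,5](1) P2=[4,3,0,0,6,0](3)
Move 5: P1 pit1 -> P1=[1,0,6,7,4,6](2) P2=[5,3,0,0,6,0](3)
Move 6: P1 pit5 -> P1=[1,0,6,7,4,0](3) P2=[6,4,1,1,7,0](3)
Move 7: P2 pit2 -> P1=[1,0,6,7,4,0](3) P2=[6,4,0,2,7,0](3)
Move 8: P1 pit0 -> P1=[0,0,6,7,4,0](11) P2=[6,4,0,2,0,0](3)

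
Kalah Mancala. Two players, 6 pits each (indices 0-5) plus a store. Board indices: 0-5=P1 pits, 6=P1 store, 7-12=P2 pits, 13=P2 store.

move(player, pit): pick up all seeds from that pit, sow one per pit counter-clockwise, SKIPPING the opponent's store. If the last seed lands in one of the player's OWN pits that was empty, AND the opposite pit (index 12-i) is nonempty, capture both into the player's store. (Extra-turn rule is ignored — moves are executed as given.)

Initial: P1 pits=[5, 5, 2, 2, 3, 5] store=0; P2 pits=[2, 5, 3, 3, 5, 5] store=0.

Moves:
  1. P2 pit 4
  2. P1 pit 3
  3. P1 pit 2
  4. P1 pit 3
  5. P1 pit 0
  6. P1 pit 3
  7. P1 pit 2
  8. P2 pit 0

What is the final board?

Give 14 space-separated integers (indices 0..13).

Move 1: P2 pit4 -> P1=[6,6,3,2,3,5](0) P2=[2,5,3,3,0,6](1)
Move 2: P1 pit3 -> P1=[6,6,3,0,4,6](0) P2=[2,5,3,3,0,6](1)
Move 3: P1 pit2 -> P1=[6,6,0,1,5,7](0) P2=[2,5,3,3,0,6](1)
Move 4: P1 pit3 -> P1=[6,6,0,0,6,7](0) P2=[2,5,3,3,0,6](1)
Move 5: P1 pit0 -> P1=[0,7,1,1,7,8](1) P2=[2,5,3,3,0,6](1)
Move 6: P1 pit3 -> P1=[0,7,1,0,8,8](1) P2=[2,5,3,3,0,6](1)
Move 7: P1 pit2 -> P1=[0,7,0,0,8,8](5) P2=[2,5,0,3,0,6](1)
Move 8: P2 pit0 -> P1=[0,7,0,0,8,8](5) P2=[0,6,1,3,0,6](1)

Answer: 0 7 0 0 8 8 5 0 6 1 3 0 6 1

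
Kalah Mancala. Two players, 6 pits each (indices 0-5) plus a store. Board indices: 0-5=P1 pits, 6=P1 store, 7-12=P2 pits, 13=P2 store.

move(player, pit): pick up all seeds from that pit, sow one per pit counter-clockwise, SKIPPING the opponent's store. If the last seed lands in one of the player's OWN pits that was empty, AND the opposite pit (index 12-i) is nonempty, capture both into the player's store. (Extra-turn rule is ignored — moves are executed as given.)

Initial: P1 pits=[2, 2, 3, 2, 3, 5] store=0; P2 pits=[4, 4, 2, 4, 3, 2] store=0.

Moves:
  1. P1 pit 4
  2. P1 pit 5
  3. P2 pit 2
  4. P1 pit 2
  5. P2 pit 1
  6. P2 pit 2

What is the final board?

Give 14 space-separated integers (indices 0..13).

Move 1: P1 pit4 -> P1=[2,2,3,2,0,6](1) P2=[5,4,2,4,3,2](0)
Move 2: P1 pit5 -> P1=[2,2,3,2,0,0](2) P2=[6,5,3,5,4,2](0)
Move 3: P2 pit2 -> P1=[2,2,3,2,0,0](2) P2=[6,5,0,6,5,3](0)
Move 4: P1 pit2 -> P1=[2,2,0,3,1,0](9) P2=[0,5,0,6,5,3](0)
Move 5: P2 pit1 -> P1=[2,2,0,3,1,0](9) P2=[0,0,1,7,6,4](1)
Move 6: P2 pit2 -> P1=[2,2,0,3,1,0](9) P2=[0,0,0,8,6,4](1)

Answer: 2 2 0 3 1 0 9 0 0 0 8 6 4 1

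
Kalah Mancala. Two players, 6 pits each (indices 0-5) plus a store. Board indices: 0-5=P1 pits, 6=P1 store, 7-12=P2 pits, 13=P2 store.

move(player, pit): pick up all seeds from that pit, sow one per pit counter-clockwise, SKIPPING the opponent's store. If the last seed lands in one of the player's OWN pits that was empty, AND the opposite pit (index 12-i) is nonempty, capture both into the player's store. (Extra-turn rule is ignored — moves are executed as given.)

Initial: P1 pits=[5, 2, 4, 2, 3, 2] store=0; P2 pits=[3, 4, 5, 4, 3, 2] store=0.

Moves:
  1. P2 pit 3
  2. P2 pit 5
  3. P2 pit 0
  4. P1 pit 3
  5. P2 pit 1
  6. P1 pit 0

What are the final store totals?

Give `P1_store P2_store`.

Answer: 1 8

Derivation:
Move 1: P2 pit3 -> P1=[6,2,4,2,3,2](0) P2=[3,4,5,0,4,3](1)
Move 2: P2 pit5 -> P1=[7,3,4,2,3,2](0) P2=[3,4,5,0,4,0](2)
Move 3: P2 pit0 -> P1=[7,3,0,2,3,2](0) P2=[0,5,6,0,4,0](7)
Move 4: P1 pit3 -> P1=[7,3,0,0,4,3](0) P2=[0,5,6,0,4,0](7)
Move 5: P2 pit1 -> P1=[7,3,0,0,4,3](0) P2=[0,0,7,1,5,1](8)
Move 6: P1 pit0 -> P1=[0,4,1,1,5,4](1) P2=[1,0,7,1,5,1](8)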